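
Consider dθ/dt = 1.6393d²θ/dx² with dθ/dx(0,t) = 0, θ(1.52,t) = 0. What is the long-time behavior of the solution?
As t → ∞, θ → 0. Heat escapes through the Dirichlet boundary.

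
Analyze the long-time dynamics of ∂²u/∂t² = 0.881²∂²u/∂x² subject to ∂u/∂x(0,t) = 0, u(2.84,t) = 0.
Long-time behavior: u oscillates (no decay). Energy is conserved; the solution oscillates indefinitely as standing waves.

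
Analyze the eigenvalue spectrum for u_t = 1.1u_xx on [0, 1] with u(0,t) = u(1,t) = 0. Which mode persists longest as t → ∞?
Eigenvalues: λₙ = 1.1n²π².
First three modes:
  n=1: λ₁ = 1.1π² ≈ 10.857
  n=2: λ₂ = 4.4π² ≈ 43.426 (4× faster decay)
  n=3: λ₃ = 9.9π² ≈ 97.709 (9× faster decay)
As t → ∞, higher modes decay exponentially faster. The n=1 mode dominates: u ~ c₁ sin(πx) e^{-λ₁t}.
Decay rate: λ₁ = 1.1π² ≈ 10.857.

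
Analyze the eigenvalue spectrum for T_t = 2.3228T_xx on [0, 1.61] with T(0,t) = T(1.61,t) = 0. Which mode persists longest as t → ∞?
Eigenvalues: λₙ = 2.3228n²π²/1.61².
First three modes:
  n=1: λ₁ = 2.3228π²/1.61² ≈ 8.844
  n=2: λ₂ = 9.2912π²/1.61² ≈ 35.377 (4× faster decay)
  n=3: λ₃ = 20.9052π²/1.61² ≈ 79.598 (9× faster decay)
As t → ∞, higher modes decay exponentially faster. The n=1 mode dominates: T ~ c₁ sin(πx/1.61) e^{-λ₁t}.
Decay rate: λ₁ = 2.3228π²/1.61² ≈ 8.844.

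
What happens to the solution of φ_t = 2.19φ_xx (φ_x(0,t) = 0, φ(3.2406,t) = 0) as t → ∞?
φ → 0. Heat escapes through the Dirichlet boundary.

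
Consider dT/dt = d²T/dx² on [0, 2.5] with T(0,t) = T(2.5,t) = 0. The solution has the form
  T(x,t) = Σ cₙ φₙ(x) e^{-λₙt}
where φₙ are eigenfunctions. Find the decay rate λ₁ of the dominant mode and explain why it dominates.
Eigenvalues: λₙ = n²π²/2.5².
First three modes:
  n=1: λ₁ = π²/2.5² ≈ 1.579
  n=2: λ₂ = 4π²/2.5² ≈ 6.317 (4× faster decay)
  n=3: λ₃ = 9π²/2.5² ≈ 14.212 (9× faster decay)
As t → ∞, higher modes decay exponentially faster. The n=1 mode dominates: T ~ c₁ sin(πx/2.5) e^{-λ₁t}.
Decay rate: λ₁ = π²/2.5² ≈ 1.579.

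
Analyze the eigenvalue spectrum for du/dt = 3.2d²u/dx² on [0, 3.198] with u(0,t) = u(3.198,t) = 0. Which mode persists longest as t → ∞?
Eigenvalues: λₙ = 3.2n²π²/3.198².
First three modes:
  n=1: λ₁ = 3.2π²/3.198² ≈ 3.088
  n=2: λ₂ = 12.8π²/3.198² ≈ 12.352 (4× faster decay)
  n=3: λ₃ = 28.8π²/3.198² ≈ 27.793 (9× faster decay)
As t → ∞, higher modes decay exponentially faster. The n=1 mode dominates: u ~ c₁ sin(πx/3.198) e^{-λ₁t}.
Decay rate: λ₁ = 3.2π²/3.198² ≈ 3.088.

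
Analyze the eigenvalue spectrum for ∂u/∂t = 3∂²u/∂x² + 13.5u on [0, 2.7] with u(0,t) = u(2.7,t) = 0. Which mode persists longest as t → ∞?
Eigenvalues: λₙ = 3n²π²/2.7² - 13.5.
First three modes:
  n=1: λ₁ = 3π²/2.7² - 13.5 ≈ -9.438
  n=2: λ₂ = 12π²/2.7² - 13.5 ≈ 2.746
  n=3: λ₃ = 27π²/2.7² - 13.5 ≈ 23.054
Since 3π²/2.7² ≈ 4.062 < 13.5, λ₁ < 0.
The n=1 mode grows fastest (−λₙ is largest for n=1) → dominates.
Asymptotic: u ~ c₁ sin(πx/2.7) e^{9.438t} (exponential growth at rate −λ₁ ≈ 9.438).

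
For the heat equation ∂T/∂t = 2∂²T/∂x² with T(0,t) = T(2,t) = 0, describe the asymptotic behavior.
T → 0. Heat diffuses out through both boundaries.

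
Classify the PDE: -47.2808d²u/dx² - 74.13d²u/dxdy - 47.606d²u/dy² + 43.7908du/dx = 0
A = -47.2808, B = -74.13, C = -47.606. Discriminant B² - 4AC = -3508.1421592. Since -3508.1421592 < 0, elliptic.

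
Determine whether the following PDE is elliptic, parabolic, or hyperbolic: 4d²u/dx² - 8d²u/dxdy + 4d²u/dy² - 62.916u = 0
Coefficients: A = 4, B = -8, C = 4. B² - 4AC = 0, which is zero, so the equation is parabolic.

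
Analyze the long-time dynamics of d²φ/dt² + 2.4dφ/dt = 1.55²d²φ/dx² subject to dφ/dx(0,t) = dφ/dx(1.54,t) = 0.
Long-time behavior: φ → constant (steady state). Damping (γ=2.4) dissipates the nonconstant modes; with Neumann BCs the spatial average obeys M''+γM'=0 and tends to a finite limit.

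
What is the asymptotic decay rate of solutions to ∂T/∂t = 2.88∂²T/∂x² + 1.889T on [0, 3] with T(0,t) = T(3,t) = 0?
Eigenvalues: λₙ = 2.88n²π²/3² - 1.889.
First three modes:
  n=1: λ₁ = 2.88π²/3² - 1.889 ≈ 1.269
  n=2: λ₂ = 11.52π²/3² - 1.889 ≈ 10.744
  n=3: λ₃ = 25.92π²/3² - 1.889 ≈ 26.535
Since 2.88π²/3² ≈ 3.158 > 1.889, all λₙ > 0.
The n=1 mode decays slowest → dominates as t → ∞.
Asymptotic: T ~ c₁ sin(πx/3) e^{-λ₁t} with decay rate λ₁ ≈ 1.269.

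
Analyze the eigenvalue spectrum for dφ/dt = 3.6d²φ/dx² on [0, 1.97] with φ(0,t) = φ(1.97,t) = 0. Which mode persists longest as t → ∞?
Eigenvalues: λₙ = 3.6n²π²/1.97².
First three modes:
  n=1: λ₁ = 3.6π²/1.97² ≈ 9.155
  n=2: λ₂ = 14.4π²/1.97² ≈ 36.621 (4× faster decay)
  n=3: λ₃ = 32.4π²/1.97² ≈ 82.397 (9× faster decay)
As t → ∞, higher modes decay exponentially faster. The n=1 mode dominates: φ ~ c₁ sin(πx/1.97) e^{-λ₁t}.
Decay rate: λ₁ = 3.6π²/1.97² ≈ 9.155.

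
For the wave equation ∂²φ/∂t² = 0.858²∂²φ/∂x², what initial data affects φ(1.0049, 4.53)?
Domain of dependence: [-2.88184, 4.89164]. Signals travel at speed 0.858, so data within |x - 1.0049| ≤ 0.858·4.53 = 3.88674 can reach the point.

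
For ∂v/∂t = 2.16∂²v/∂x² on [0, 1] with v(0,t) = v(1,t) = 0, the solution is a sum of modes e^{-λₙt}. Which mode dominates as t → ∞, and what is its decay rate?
Eigenvalues: λₙ = 2.16n²π².
First three modes:
  n=1: λ₁ = 2.16π² ≈ 21.318
  n=2: λ₂ = 8.64π² ≈ 85.273 (4× faster decay)
  n=3: λ₃ = 19.44π² ≈ 191.865 (9× faster decay)
As t → ∞, higher modes decay exponentially faster. The n=1 mode dominates: v ~ c₁ sin(πx) e^{-λ₁t}.
Decay rate: λ₁ = 2.16π² ≈ 21.318.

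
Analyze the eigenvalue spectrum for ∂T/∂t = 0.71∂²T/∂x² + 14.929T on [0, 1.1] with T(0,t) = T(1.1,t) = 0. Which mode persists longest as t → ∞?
Eigenvalues: λₙ = 0.71n²π²/1.1² - 14.929.
First three modes:
  n=1: λ₁ = 0.71π²/1.1² - 14.929 ≈ -9.138
  n=2: λ₂ = 2.84π²/1.1² - 14.929 ≈ 8.236
  n=3: λ₃ = 6.39π²/1.1² - 14.929 ≈ 37.192
Since 0.71π²/1.1² ≈ 5.791 < 14.929, λ₁ < 0.
The n=1 mode grows fastest (−λₙ is largest for n=1) → dominates.
Asymptotic: T ~ c₁ sin(πx/1.1) e^{9.138t} (exponential growth at rate −λ₁ ≈ 9.138).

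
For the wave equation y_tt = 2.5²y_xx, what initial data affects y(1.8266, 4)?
Domain of dependence: [-8.1734, 11.8266]. Signals travel at speed 2.5, so data within |x - 1.8266| ≤ 2.5·4 = 10 can reach the point.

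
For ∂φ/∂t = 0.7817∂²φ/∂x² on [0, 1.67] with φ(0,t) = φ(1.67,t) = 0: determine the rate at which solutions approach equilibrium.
Eigenvalues: λₙ = 0.7817n²π²/1.67².
First three modes:
  n=1: λ₁ = 0.7817π²/1.67² ≈ 2.766
  n=2: λ₂ = 3.1268π²/1.67² ≈ 11.065 (4× faster decay)
  n=3: λ₃ = 7.0353π²/1.67² ≈ 24.897 (9× faster decay)
As t → ∞, higher modes decay exponentially faster. The n=1 mode dominates: φ ~ c₁ sin(πx/1.67) e^{-λ₁t}.
Decay rate: λ₁ = 0.7817π²/1.67² ≈ 2.766.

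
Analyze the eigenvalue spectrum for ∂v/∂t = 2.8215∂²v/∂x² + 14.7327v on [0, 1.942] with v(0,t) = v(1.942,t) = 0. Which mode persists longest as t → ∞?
Eigenvalues: λₙ = 2.8215n²π²/1.942² - 14.7327.
First three modes:
  n=1: λ₁ = 2.8215π²/1.942² - 14.7327 ≈ -7.349
  n=2: λ₂ = 11.286π²/1.942² - 14.7327 ≈ 14.803
  n=3: λ₃ = 25.3935π²/1.942² - 14.7327 ≈ 51.722
Since 2.8215π²/1.942² ≈ 7.384 < 14.7327, λ₁ < 0.
The n=1 mode grows fastest (−λₙ is largest for n=1) → dominates.
Asymptotic: v ~ c₁ sin(πx/1.942) e^{7.349t} (exponential growth at rate −λ₁ ≈ 7.349).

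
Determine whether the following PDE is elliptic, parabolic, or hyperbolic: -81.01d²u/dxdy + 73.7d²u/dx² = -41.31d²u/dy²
Rewriting in standard form: 73.7d²u/dx² - 81.01d²u/dxdy + 41.31d²u/dy² = 0. Coefficients: A = 73.7, B = -81.01, C = 41.31. B² - 4AC = -5615.5679, which is negative, so the equation is elliptic.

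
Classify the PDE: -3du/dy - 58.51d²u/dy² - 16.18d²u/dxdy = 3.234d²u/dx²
Rewriting in standard form: -3.234d²u/dx² - 16.18d²u/dxdy - 58.51d²u/dy² - 3du/dy = 0. A = -3.234, B = -16.18, C = -58.51. Discriminant B² - 4AC = -495.09296. Since -495.09296 < 0, elliptic.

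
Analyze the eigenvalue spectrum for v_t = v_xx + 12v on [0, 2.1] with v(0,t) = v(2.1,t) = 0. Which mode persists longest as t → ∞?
Eigenvalues: λₙ = n²π²/2.1² - 12.
First three modes:
  n=1: λ₁ = π²/2.1² - 12 ≈ -9.762
  n=2: λ₂ = 4π²/2.1² - 12 ≈ -3.048
  n=3: λ₃ = 9π²/2.1² - 12 ≈ 8.142
Since π²/2.1² ≈ 2.238 < 12, λ₁ < 0.
The n=1 mode grows fastest (−λₙ is largest for n=1) → dominates.
Asymptotic: v ~ c₁ sin(πx/2.1) e^{9.762t} (exponential growth at rate −λ₁ ≈ 9.762).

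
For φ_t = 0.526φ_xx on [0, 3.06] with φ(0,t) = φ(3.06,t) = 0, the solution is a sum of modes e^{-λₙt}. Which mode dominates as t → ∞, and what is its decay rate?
Eigenvalues: λₙ = 0.526n²π²/3.06².
First three modes:
  n=1: λ₁ = 0.526π²/3.06² ≈ 0.554
  n=2: λ₂ = 2.104π²/3.06² ≈ 2.218 (4× faster decay)
  n=3: λ₃ = 4.734π²/3.06² ≈ 4.99 (9× faster decay)
As t → ∞, higher modes decay exponentially faster. The n=1 mode dominates: φ ~ c₁ sin(πx/3.06) e^{-λ₁t}.
Decay rate: λ₁ = 0.526π²/3.06² ≈ 0.554.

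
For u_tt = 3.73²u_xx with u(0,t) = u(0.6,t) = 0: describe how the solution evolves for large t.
u oscillates (no decay). Energy is conserved; the solution oscillates indefinitely as standing waves.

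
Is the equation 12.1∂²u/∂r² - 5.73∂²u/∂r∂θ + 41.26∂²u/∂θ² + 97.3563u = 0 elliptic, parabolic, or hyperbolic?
Computing B² - 4AC with A = 12.1, B = -5.73, C = 41.26: discriminant = -1964.1511 (negative). Answer: elliptic.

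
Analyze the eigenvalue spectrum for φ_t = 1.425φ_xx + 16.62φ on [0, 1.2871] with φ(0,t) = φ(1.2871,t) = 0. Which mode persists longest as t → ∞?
Eigenvalues: λₙ = 1.425n²π²/1.2871² - 16.62.
First three modes:
  n=1: λ₁ = 1.425π²/1.2871² - 16.62 ≈ -8.13
  n=2: λ₂ = 5.7π²/1.2871² - 16.62 ≈ 17.339
  n=3: λ₃ = 12.825π²/1.2871² - 16.62 ≈ 59.787
Since 1.425π²/1.2871² ≈ 8.49 < 16.62, λ₁ < 0.
The n=1 mode grows fastest (−λₙ is largest for n=1) → dominates.
Asymptotic: φ ~ c₁ sin(πx/1.2871) e^{8.13t} (exponential growth at rate −λ₁ ≈ 8.13).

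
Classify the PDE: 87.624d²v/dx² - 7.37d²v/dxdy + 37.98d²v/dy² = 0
A = 87.624, B = -7.37, C = 37.98. Discriminant B² - 4AC = -13257.52118. Since -13257.52118 < 0, elliptic.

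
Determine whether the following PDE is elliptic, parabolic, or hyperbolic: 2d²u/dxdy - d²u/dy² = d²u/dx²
Rewriting in standard form: -d²u/dx² + 2d²u/dxdy - d²u/dy² = 0. Coefficients: A = -1, B = 2, C = -1. B² - 4AC = 0, which is zero, so the equation is parabolic.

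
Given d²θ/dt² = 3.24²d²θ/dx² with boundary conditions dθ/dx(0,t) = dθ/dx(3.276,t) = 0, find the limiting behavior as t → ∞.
θ oscillates about a mean that drifts linearly in t (generically unbounded; no decay). There is no damping, so the nonconstant modes persist as standing waves (energy conserved, no decay). But with Neumann conditions at both ends the constant mode has eigenvalue 0: the spatial mean M(t) of θ satisfies M'' = 0, so M(t) = M(0) + M'(0)·t. Unless the initial velocity has zero mean (∫θ_t(x,0)dx = 0), the solution grows linearly in t (unbounded, though not exponentially); if it does have zero mean, the solution stays bounded and simply oscillates.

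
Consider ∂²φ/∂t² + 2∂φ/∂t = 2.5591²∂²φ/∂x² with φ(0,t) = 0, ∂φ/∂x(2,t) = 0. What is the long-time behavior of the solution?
As t → ∞, φ → 0. Damping (γ=2) dissipates energy; oscillations decay exponentially.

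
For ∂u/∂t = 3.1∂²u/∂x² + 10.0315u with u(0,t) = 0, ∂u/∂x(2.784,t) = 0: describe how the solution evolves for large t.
u grows unboundedly. Reaction dominates diffusion (r=10.0315 > κπ²/(4L²)≈0.99); solution grows exponentially.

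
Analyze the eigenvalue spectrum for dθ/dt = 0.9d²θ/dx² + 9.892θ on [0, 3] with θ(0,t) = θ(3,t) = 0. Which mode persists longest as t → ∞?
Eigenvalues: λₙ = 0.9n²π²/3² - 9.892.
First three modes:
  n=1: λ₁ = 0.9π²/3² - 9.892 ≈ -8.905
  n=2: λ₂ = 3.6π²/3² - 9.892 ≈ -5.944
  n=3: λ₃ = 8.1π²/3² - 9.892 ≈ -1.009
Since 0.9π²/3² ≈ 0.987 < 9.892, λ₁ < 0.
The n=1 mode grows fastest (−λₙ is largest for n=1) → dominates.
Asymptotic: θ ~ c₁ sin(πx/3) e^{8.905t} (exponential growth at rate −λ₁ ≈ 8.905).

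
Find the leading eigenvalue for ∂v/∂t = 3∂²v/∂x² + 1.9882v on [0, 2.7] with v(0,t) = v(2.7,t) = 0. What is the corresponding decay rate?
Eigenvalues: λₙ = 3n²π²/2.7² - 1.9882.
First three modes:
  n=1: λ₁ = 3π²/2.7² - 1.9882 ≈ 2.073
  n=2: λ₂ = 12π²/2.7² - 1.9882 ≈ 14.258
  n=3: λ₃ = 27π²/2.7² - 1.9882 ≈ 34.566
Since 3π²/2.7² ≈ 4.062 > 1.9882, all λₙ > 0.
The n=1 mode decays slowest → dominates as t → ∞.
Asymptotic: v ~ c₁ sin(πx/2.7) e^{-λ₁t} with decay rate λ₁ ≈ 2.073.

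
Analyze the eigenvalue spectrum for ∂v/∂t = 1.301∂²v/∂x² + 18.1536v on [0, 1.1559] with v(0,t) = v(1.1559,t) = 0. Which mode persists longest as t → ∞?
Eigenvalues: λₙ = 1.301n²π²/1.1559² - 18.1536.
First three modes:
  n=1: λ₁ = 1.301π²/1.1559² - 18.1536 ≈ -8.543
  n=2: λ₂ = 5.204π²/1.1559² - 18.1536 ≈ 20.288
  n=3: λ₃ = 11.709π²/1.1559² - 18.1536 ≈ 68.339
Since 1.301π²/1.1559² ≈ 9.61 < 18.1536, λ₁ < 0.
The n=1 mode grows fastest (−λₙ is largest for n=1) → dominates.
Asymptotic: v ~ c₁ sin(πx/1.1559) e^{8.543t} (exponential growth at rate −λ₁ ≈ 8.543).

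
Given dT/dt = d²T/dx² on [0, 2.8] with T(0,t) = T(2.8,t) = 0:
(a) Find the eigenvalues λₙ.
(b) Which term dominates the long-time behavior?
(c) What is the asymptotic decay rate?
Eigenvalues: λₙ = n²π²/2.8².
First three modes:
  n=1: λ₁ = π²/2.8² ≈ 1.259
  n=2: λ₂ = 4π²/2.8² ≈ 5.036 (4× faster decay)
  n=3: λ₃ = 9π²/2.8² ≈ 11.33 (9× faster decay)
As t → ∞, higher modes decay exponentially faster. The n=1 mode dominates: T ~ c₁ sin(πx/2.8) e^{-λ₁t}.
Decay rate: λ₁ = π²/2.8² ≈ 1.259.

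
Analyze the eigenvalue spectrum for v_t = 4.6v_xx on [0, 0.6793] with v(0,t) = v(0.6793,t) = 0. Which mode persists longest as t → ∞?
Eigenvalues: λₙ = 4.6n²π²/0.6793².
First three modes:
  n=1: λ₁ = 4.6π²/0.6793² ≈ 98.386
  n=2: λ₂ = 18.4π²/0.6793² ≈ 393.545 (4× faster decay)
  n=3: λ₃ = 41.4π²/0.6793² ≈ 885.476 (9× faster decay)
As t → ∞, higher modes decay exponentially faster. The n=1 mode dominates: v ~ c₁ sin(πx/0.6793) e^{-λ₁t}.
Decay rate: λ₁ = 4.6π²/0.6793² ≈ 98.386.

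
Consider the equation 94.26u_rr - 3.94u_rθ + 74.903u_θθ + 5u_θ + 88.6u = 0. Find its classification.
Elliptic. (A = 94.26, B = -3.94, C = 74.903 gives B² - 4AC = -28225.90352.)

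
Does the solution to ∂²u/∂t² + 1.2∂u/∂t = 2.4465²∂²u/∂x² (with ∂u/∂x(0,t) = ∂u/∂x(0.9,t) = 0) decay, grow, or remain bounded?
u → constant (steady state). Damping (γ=1.2) dissipates the nonconstant modes; with Neumann BCs the spatial average obeys M''+γM'=0 and tends to a finite limit.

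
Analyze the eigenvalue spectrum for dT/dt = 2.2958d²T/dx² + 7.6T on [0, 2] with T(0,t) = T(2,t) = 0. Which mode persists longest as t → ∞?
Eigenvalues: λₙ = 2.2958n²π²/2² - 7.6.
First three modes:
  n=1: λ₁ = 2.2958π²/2² - 7.6 ≈ -1.935
  n=2: λ₂ = 9.1832π²/2² - 7.6 ≈ 15.059
  n=3: λ₃ = 20.6622π²/2² - 7.6 ≈ 43.382
Since 2.2958π²/2² ≈ 5.665 < 7.6, λ₁ < 0.
The n=1 mode grows fastest (−λₙ is largest for n=1) → dominates.
Asymptotic: T ~ c₁ sin(πx/2) e^{1.935t} (exponential growth at rate −λ₁ ≈ 1.935).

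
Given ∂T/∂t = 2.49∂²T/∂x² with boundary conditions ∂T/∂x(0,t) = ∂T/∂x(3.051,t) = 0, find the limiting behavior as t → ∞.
T → constant (steady state). Heat is conserved (no flux at boundaries); solution approaches the spatial average.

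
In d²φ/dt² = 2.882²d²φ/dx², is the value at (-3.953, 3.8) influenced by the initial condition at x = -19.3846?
No. The domain of dependence is [-14.9046, 6.9986], and -19.3846 is outside this interval.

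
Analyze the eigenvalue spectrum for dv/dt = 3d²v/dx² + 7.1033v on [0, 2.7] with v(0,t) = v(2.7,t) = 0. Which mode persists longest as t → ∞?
Eigenvalues: λₙ = 3n²π²/2.7² - 7.1033.
First three modes:
  n=1: λ₁ = 3π²/2.7² - 7.1033 ≈ -3.042
  n=2: λ₂ = 12π²/2.7² - 7.1033 ≈ 9.143
  n=3: λ₃ = 27π²/2.7² - 7.1033 ≈ 29.451
Since 3π²/2.7² ≈ 4.062 < 7.1033, λ₁ < 0.
The n=1 mode grows fastest (−λₙ is largest for n=1) → dominates.
Asymptotic: v ~ c₁ sin(πx/2.7) e^{3.042t} (exponential growth at rate −λ₁ ≈ 3.042).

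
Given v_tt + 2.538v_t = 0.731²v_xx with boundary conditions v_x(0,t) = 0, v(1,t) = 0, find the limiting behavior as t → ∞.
v → 0. Damping (γ=2.538) dissipates energy; oscillations decay exponentially.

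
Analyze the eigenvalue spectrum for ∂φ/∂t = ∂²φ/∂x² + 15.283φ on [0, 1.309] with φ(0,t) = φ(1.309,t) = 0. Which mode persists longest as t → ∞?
Eigenvalues: λₙ = n²π²/1.309² - 15.283.
First three modes:
  n=1: λ₁ = π²/1.309² - 15.283 ≈ -9.523
  n=2: λ₂ = 4π²/1.309² - 15.283 ≈ 7.757
  n=3: λ₃ = 9π²/1.309² - 15.283 ≈ 36.557
Since π²/1.309² ≈ 5.76 < 15.283, λ₁ < 0.
The n=1 mode grows fastest (−λₙ is largest for n=1) → dominates.
Asymptotic: φ ~ c₁ sin(πx/1.309) e^{9.523t} (exponential growth at rate −λ₁ ≈ 9.523).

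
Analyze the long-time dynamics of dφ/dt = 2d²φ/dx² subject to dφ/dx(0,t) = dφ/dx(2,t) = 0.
Long-time behavior: φ → constant (steady state). Heat is conserved (no flux at boundaries); solution approaches the spatial average.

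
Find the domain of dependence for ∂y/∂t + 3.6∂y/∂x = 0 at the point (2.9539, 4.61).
A single point: x = -13.6421. The characteristic through (2.9539, 4.61) is x - 3.6t = const, so x = 2.9539 - 3.6·4.61 = -13.6421.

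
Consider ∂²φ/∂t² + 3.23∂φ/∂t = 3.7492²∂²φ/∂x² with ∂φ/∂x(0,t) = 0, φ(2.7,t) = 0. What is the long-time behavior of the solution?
As t → ∞, φ → 0. Damping (γ=3.23) dissipates energy; oscillations decay exponentially.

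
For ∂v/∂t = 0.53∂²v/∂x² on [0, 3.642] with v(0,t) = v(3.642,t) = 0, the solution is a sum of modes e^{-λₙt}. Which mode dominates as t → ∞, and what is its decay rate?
Eigenvalues: λₙ = 0.53n²π²/3.642².
First three modes:
  n=1: λ₁ = 0.53π²/3.642² ≈ 0.394
  n=2: λ₂ = 2.12π²/3.642² ≈ 1.577 (4× faster decay)
  n=3: λ₃ = 4.77π²/3.642² ≈ 3.549 (9× faster decay)
As t → ∞, higher modes decay exponentially faster. The n=1 mode dominates: v ~ c₁ sin(πx/3.642) e^{-λ₁t}.
Decay rate: λ₁ = 0.53π²/3.642² ≈ 0.394.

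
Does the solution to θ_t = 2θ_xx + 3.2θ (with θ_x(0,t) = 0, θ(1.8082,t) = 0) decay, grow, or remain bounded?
θ grows unboundedly. Reaction dominates diffusion (r=3.2 > κπ²/(4L²)≈1.51); solution grows exponentially.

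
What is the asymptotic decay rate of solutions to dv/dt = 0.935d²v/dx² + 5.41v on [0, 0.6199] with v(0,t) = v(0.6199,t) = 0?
Eigenvalues: λₙ = 0.935n²π²/0.6199² - 5.41.
First three modes:
  n=1: λ₁ = 0.935π²/0.6199² - 5.41 ≈ 18.604
  n=2: λ₂ = 3.74π²/0.6199² - 5.41 ≈ 90.647
  n=3: λ₃ = 8.415π²/0.6199² - 5.41 ≈ 210.718
Since 0.935π²/0.6199² ≈ 24.014 > 5.41, all λₙ > 0.
The n=1 mode decays slowest → dominates as t → ∞.
Asymptotic: v ~ c₁ sin(πx/0.6199) e^{-λ₁t} with decay rate λ₁ ≈ 18.604.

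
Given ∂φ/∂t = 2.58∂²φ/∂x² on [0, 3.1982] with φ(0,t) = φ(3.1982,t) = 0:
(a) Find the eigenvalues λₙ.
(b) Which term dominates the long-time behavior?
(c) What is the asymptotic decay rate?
Eigenvalues: λₙ = 2.58n²π²/3.1982².
First three modes:
  n=1: λ₁ = 2.58π²/3.1982² ≈ 2.489
  n=2: λ₂ = 10.32π²/3.1982² ≈ 9.958 (4× faster decay)
  n=3: λ₃ = 23.22π²/3.1982² ≈ 22.405 (9× faster decay)
As t → ∞, higher modes decay exponentially faster. The n=1 mode dominates: φ ~ c₁ sin(πx/3.1982) e^{-λ₁t}.
Decay rate: λ₁ = 2.58π²/3.1982² ≈ 2.489.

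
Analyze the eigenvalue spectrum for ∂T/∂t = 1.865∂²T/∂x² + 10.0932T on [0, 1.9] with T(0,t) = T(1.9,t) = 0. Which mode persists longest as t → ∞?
Eigenvalues: λₙ = 1.865n²π²/1.9² - 10.0932.
First three modes:
  n=1: λ₁ = 1.865π²/1.9² - 10.0932 ≈ -4.994
  n=2: λ₂ = 7.46π²/1.9² - 10.0932 ≈ 10.302
  n=3: λ₃ = 16.785π²/1.9² - 10.0932 ≈ 35.796
Since 1.865π²/1.9² ≈ 5.099 < 10.0932, λ₁ < 0.
The n=1 mode grows fastest (−λₙ is largest for n=1) → dominates.
Asymptotic: T ~ c₁ sin(πx/1.9) e^{4.994t} (exponential growth at rate −λ₁ ≈ 4.994).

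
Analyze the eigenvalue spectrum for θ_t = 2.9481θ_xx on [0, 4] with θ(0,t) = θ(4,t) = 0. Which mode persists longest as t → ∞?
Eigenvalues: λₙ = 2.9481n²π²/4².
First three modes:
  n=1: λ₁ = 2.9481π²/4² ≈ 1.819
  n=2: λ₂ = 11.7924π²/4² ≈ 7.274 (4× faster decay)
  n=3: λ₃ = 26.5329π²/4² ≈ 16.367 (9× faster decay)
As t → ∞, higher modes decay exponentially faster. The n=1 mode dominates: θ ~ c₁ sin(πx/4) e^{-λ₁t}.
Decay rate: λ₁ = 2.9481π²/4² ≈ 1.819.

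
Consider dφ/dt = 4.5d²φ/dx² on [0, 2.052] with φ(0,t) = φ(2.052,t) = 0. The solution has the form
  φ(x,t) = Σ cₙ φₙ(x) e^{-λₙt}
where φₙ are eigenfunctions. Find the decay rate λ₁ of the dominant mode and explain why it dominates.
Eigenvalues: λₙ = 4.5n²π²/2.052².
First three modes:
  n=1: λ₁ = 4.5π²/2.052² ≈ 10.548
  n=2: λ₂ = 18π²/2.052² ≈ 42.191 (4× faster decay)
  n=3: λ₃ = 40.5π²/2.052² ≈ 94.929 (9× faster decay)
As t → ∞, higher modes decay exponentially faster. The n=1 mode dominates: φ ~ c₁ sin(πx/2.052) e^{-λ₁t}.
Decay rate: λ₁ = 4.5π²/2.052² ≈ 10.548.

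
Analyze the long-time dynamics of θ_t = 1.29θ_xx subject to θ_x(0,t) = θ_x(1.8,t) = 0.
Long-time behavior: θ → constant (steady state). Heat is conserved (no flux at boundaries); solution approaches the spatial average.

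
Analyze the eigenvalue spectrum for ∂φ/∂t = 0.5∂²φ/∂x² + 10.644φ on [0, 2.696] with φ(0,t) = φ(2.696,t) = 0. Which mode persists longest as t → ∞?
Eigenvalues: λₙ = 0.5n²π²/2.696² - 10.644.
First three modes:
  n=1: λ₁ = 0.5π²/2.696² - 10.644 ≈ -9.965
  n=2: λ₂ = 2π²/2.696² - 10.644 ≈ -7.928
  n=3: λ₃ = 4.5π²/2.696² - 10.644 ≈ -4.534
Since 0.5π²/2.696² ≈ 0.679 < 10.644, λ₁ < 0.
The n=1 mode grows fastest (−λₙ is largest for n=1) → dominates.
Asymptotic: φ ~ c₁ sin(πx/2.696) e^{9.965t} (exponential growth at rate −λ₁ ≈ 9.965).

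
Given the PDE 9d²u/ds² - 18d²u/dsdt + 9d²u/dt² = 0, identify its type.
The second-order coefficients are A = 9, B = -18, C = 9. Since B² - 4AC = 0 = 0, this is a parabolic PDE.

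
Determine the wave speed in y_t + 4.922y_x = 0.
Speed = 4.922. Information travels along x - 4.922t = const (rightward).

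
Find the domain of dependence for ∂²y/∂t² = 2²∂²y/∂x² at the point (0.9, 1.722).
Domain of dependence: [-2.544, 4.344]. Signals travel at speed 2, so data within |x - 0.9| ≤ 2·1.722 = 3.444 can reach the point.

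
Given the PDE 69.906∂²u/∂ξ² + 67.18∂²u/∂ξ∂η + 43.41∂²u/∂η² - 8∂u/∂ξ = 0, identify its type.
The second-order coefficients are A = 69.906, B = 67.18, C = 43.41. Since B² - 4AC = -7625.32544 < 0, this is an elliptic PDE.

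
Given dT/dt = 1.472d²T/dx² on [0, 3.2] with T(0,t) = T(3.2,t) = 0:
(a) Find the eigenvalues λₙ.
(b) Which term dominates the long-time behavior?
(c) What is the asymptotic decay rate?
Eigenvalues: λₙ = 1.472n²π²/3.2².
First three modes:
  n=1: λ₁ = 1.472π²/3.2² ≈ 1.419
  n=2: λ₂ = 5.888π²/3.2² ≈ 5.675 (4× faster decay)
  n=3: λ₃ = 13.248π²/3.2² ≈ 12.769 (9× faster decay)
As t → ∞, higher modes decay exponentially faster. The n=1 mode dominates: T ~ c₁ sin(πx/3.2) e^{-λ₁t}.
Decay rate: λ₁ = 1.472π²/3.2² ≈ 1.419.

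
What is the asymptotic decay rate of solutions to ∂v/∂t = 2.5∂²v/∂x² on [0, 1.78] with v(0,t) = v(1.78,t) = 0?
Eigenvalues: λₙ = 2.5n²π²/1.78².
First three modes:
  n=1: λ₁ = 2.5π²/1.78² ≈ 7.788
  n=2: λ₂ = 10π²/1.78² ≈ 31.15 (4× faster decay)
  n=3: λ₃ = 22.5π²/1.78² ≈ 70.088 (9× faster decay)
As t → ∞, higher modes decay exponentially faster. The n=1 mode dominates: v ~ c₁ sin(πx/1.78) e^{-λ₁t}.
Decay rate: λ₁ = 2.5π²/1.78² ≈ 7.788.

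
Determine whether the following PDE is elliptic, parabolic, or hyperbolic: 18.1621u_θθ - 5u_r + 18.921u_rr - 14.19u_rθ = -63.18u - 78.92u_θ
Rewriting in standard form: 18.921u_rr - 14.19u_rθ + 18.1621u_θθ - 5u_r + 78.92u_θ + 63.18u = 0. Coefficients: A = 18.921, B = -14.19, C = 18.1621. B² - 4AC = -1173.2242764, which is negative, so the equation is elliptic.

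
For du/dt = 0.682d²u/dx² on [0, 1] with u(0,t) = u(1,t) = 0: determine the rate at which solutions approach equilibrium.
Eigenvalues: λₙ = 0.682n²π².
First three modes:
  n=1: λ₁ = 0.682π² ≈ 6.731
  n=2: λ₂ = 2.728π² ≈ 26.924 (4× faster decay)
  n=3: λ₃ = 6.138π² ≈ 60.58 (9× faster decay)
As t → ∞, higher modes decay exponentially faster. The n=1 mode dominates: u ~ c₁ sin(πx) e^{-λ₁t}.
Decay rate: λ₁ = 0.682π² ≈ 6.731.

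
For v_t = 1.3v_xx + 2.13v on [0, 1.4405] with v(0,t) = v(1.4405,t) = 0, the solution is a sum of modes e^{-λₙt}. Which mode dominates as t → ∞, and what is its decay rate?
Eigenvalues: λₙ = 1.3n²π²/1.4405² - 2.13.
First three modes:
  n=1: λ₁ = 1.3π²/1.4405² - 2.13 ≈ 4.053
  n=2: λ₂ = 5.2π²/1.4405² - 2.13 ≈ 22.603
  n=3: λ₃ = 11.7π²/1.4405² - 2.13 ≈ 53.519
Since 1.3π²/1.4405² ≈ 6.183 > 2.13, all λₙ > 0.
The n=1 mode decays slowest → dominates as t → ∞.
Asymptotic: v ~ c₁ sin(πx/1.4405) e^{-λ₁t} with decay rate λ₁ ≈ 4.053.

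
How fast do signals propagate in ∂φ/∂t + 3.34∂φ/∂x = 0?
Speed = 3.34. Information travels along x - 3.34t = const (rightward).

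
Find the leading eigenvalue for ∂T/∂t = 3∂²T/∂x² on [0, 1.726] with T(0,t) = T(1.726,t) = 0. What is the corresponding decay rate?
Eigenvalues: λₙ = 3n²π²/1.726².
First three modes:
  n=1: λ₁ = 3π²/1.726² ≈ 9.939
  n=2: λ₂ = 12π²/1.726² ≈ 39.756 (4× faster decay)
  n=3: λ₃ = 27π²/1.726² ≈ 89.45 (9× faster decay)
As t → ∞, higher modes decay exponentially faster. The n=1 mode dominates: T ~ c₁ sin(πx/1.726) e^{-λ₁t}.
Decay rate: λ₁ = 3π²/1.726² ≈ 9.939.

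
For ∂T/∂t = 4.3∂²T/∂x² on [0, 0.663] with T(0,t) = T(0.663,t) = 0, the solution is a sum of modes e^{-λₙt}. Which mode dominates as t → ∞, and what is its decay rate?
Eigenvalues: λₙ = 4.3n²π²/0.663².
First three modes:
  n=1: λ₁ = 4.3π²/0.663² ≈ 96.548
  n=2: λ₂ = 17.2π²/0.663² ≈ 386.19 (4× faster decay)
  n=3: λ₃ = 38.7π²/0.663² ≈ 868.928 (9× faster decay)
As t → ∞, higher modes decay exponentially faster. The n=1 mode dominates: T ~ c₁ sin(πx/0.663) e^{-λ₁t}.
Decay rate: λ₁ = 4.3π²/0.663² ≈ 96.548.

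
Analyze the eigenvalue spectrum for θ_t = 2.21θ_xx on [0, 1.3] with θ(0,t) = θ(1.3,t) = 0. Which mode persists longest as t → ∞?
Eigenvalues: λₙ = 2.21n²π²/1.3².
First three modes:
  n=1: λ₁ = 2.21π²/1.3² ≈ 12.906
  n=2: λ₂ = 8.84π²/1.3² ≈ 51.626 (4× faster decay)
  n=3: λ₃ = 19.89π²/1.3² ≈ 116.158 (9× faster decay)
As t → ∞, higher modes decay exponentially faster. The n=1 mode dominates: θ ~ c₁ sin(πx/1.3) e^{-λ₁t}.
Decay rate: λ₁ = 2.21π²/1.3² ≈ 12.906.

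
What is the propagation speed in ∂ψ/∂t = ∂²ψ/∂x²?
Infinite. The heat equation is parabolic, not hyperbolic, so disturbances propagate instantly.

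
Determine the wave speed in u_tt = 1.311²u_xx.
Speed = 1.311. Information travels along characteristics x = x₀ ± 1.311t.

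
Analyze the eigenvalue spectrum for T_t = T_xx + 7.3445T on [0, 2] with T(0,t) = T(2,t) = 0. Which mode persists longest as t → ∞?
Eigenvalues: λₙ = n²π²/2² - 7.3445.
First three modes:
  n=1: λ₁ = π²/2² - 7.3445 ≈ -4.877
  n=2: λ₂ = 4π²/2² - 7.3445 ≈ 2.525
  n=3: λ₃ = 9π²/2² - 7.3445 ≈ 14.862
Since π²/2² ≈ 2.467 < 7.3445, λ₁ < 0.
The n=1 mode grows fastest (−λₙ is largest for n=1) → dominates.
Asymptotic: T ~ c₁ sin(πx/2) e^{4.877t} (exponential growth at rate −λ₁ ≈ 4.877).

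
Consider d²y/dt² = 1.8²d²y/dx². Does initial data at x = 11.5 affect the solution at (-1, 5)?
No. The domain of dependence is [-10, 8], and 11.5 is outside this interval.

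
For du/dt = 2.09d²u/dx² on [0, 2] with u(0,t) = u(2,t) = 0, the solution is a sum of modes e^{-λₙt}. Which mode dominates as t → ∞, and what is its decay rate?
Eigenvalues: λₙ = 2.09n²π²/2².
First three modes:
  n=1: λ₁ = 2.09π²/2² ≈ 5.157
  n=2: λ₂ = 8.36π²/2² ≈ 20.627 (4× faster decay)
  n=3: λ₃ = 18.81π²/2² ≈ 46.412 (9× faster decay)
As t → ∞, higher modes decay exponentially faster. The n=1 mode dominates: u ~ c₁ sin(πx/2) e^{-λ₁t}.
Decay rate: λ₁ = 2.09π²/2² ≈ 5.157.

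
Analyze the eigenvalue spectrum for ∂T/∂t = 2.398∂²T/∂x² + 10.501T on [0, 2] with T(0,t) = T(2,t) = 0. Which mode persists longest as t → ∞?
Eigenvalues: λₙ = 2.398n²π²/2² - 10.501.
First three modes:
  n=1: λ₁ = 2.398π²/2² - 10.501 ≈ -4.584
  n=2: λ₂ = 9.592π²/2² - 10.501 ≈ 13.166
  n=3: λ₃ = 21.582π²/2² - 10.501 ≈ 42.75
Since 2.398π²/2² ≈ 5.917 < 10.501, λ₁ < 0.
The n=1 mode grows fastest (−λₙ is largest for n=1) → dominates.
Asymptotic: T ~ c₁ sin(πx/2) e^{4.584t} (exponential growth at rate −λ₁ ≈ 4.584).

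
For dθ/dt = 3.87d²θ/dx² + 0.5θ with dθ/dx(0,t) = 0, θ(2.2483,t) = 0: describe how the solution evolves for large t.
θ → 0. Diffusion dominates reaction (r=0.5 < κπ²/(4L²)≈1.89); solution decays.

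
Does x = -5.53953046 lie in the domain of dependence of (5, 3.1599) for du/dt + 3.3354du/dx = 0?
Yes. The characteristic through (5, 3.1599) passes through x = -5.53953046.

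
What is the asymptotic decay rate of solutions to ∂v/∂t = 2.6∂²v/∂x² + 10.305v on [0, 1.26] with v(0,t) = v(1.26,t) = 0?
Eigenvalues: λₙ = 2.6n²π²/1.26² - 10.305.
First three modes:
  n=1: λ₁ = 2.6π²/1.26² - 10.305 ≈ 5.858
  n=2: λ₂ = 10.4π²/1.26² - 10.305 ≈ 54.348
  n=3: λ₃ = 23.4π²/1.26² - 10.305 ≈ 135.165
Since 2.6π²/1.26² ≈ 16.163 > 10.305, all λₙ > 0.
The n=1 mode decays slowest → dominates as t → ∞.
Asymptotic: v ~ c₁ sin(πx/1.26) e^{-λ₁t} with decay rate λ₁ ≈ 5.858.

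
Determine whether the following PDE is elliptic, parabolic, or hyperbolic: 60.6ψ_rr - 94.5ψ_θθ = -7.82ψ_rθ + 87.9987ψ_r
Rewriting in standard form: 60.6ψ_rr + 7.82ψ_rθ - 94.5ψ_θθ - 87.9987ψ_r = 0. Coefficients: A = 60.6, B = 7.82, C = -94.5. B² - 4AC = 22967.9524, which is positive, so the equation is hyperbolic.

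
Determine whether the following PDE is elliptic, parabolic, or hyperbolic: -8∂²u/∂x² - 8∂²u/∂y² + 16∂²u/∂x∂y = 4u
Rewriting in standard form: -8∂²u/∂x² + 16∂²u/∂x∂y - 8∂²u/∂y² - 4u = 0. Coefficients: A = -8, B = 16, C = -8. B² - 4AC = 0, which is zero, so the equation is parabolic.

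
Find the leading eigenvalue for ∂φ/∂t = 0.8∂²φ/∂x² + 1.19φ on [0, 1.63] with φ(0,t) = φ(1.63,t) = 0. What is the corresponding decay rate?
Eigenvalues: λₙ = 0.8n²π²/1.63² - 1.19.
First three modes:
  n=1: λ₁ = 0.8π²/1.63² - 1.19 ≈ 1.782
  n=2: λ₂ = 3.2π²/1.63² - 1.19 ≈ 10.697
  n=3: λ₃ = 7.2π²/1.63² - 1.19 ≈ 25.556
Since 0.8π²/1.63² ≈ 2.972 > 1.19, all λₙ > 0.
The n=1 mode decays slowest → dominates as t → ∞.
Asymptotic: φ ~ c₁ sin(πx/1.63) e^{-λ₁t} with decay rate λ₁ ≈ 1.782.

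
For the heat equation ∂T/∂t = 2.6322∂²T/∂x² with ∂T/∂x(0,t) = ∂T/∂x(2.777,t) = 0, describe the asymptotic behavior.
T → constant (steady state). Heat is conserved (no flux at boundaries); solution approaches the spatial average.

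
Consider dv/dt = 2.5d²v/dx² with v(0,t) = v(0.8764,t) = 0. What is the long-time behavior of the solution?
As t → ∞, v → 0. Heat diffuses out through both boundaries.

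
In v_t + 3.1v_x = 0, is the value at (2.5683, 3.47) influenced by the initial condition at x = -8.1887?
Yes. The characteristic through (2.5683, 3.47) passes through x = -8.1887.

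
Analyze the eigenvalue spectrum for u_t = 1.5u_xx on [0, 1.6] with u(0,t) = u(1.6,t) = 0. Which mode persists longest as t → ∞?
Eigenvalues: λₙ = 1.5n²π²/1.6².
First three modes:
  n=1: λ₁ = 1.5π²/1.6² ≈ 5.783
  n=2: λ₂ = 6π²/1.6² ≈ 23.132 (4× faster decay)
  n=3: λ₃ = 13.5π²/1.6² ≈ 52.047 (9× faster decay)
As t → ∞, higher modes decay exponentially faster. The n=1 mode dominates: u ~ c₁ sin(πx/1.6) e^{-λ₁t}.
Decay rate: λ₁ = 1.5π²/1.6² ≈ 5.783.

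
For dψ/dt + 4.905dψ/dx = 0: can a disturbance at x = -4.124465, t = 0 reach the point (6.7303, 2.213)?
Yes. The characteristic through (6.7303, 2.213) passes through x = -4.124465.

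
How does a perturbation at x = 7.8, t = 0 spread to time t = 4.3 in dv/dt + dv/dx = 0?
At x = 12.1. The characteristic carries data from (7.8, 0) to (12.1, 4.3).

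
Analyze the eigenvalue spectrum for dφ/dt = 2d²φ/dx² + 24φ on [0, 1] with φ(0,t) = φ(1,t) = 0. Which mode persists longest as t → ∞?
Eigenvalues: λₙ = 2n²π²/1² - 24.
First three modes:
  n=1: λ₁ = 2π² - 24 ≈ -4.261
  n=2: λ₂ = 8π² - 24 ≈ 54.957
  n=3: λ₃ = 18π² - 24 ≈ 153.653
Since 2π² ≈ 19.739 < 24, λ₁ < 0.
The n=1 mode grows fastest (−λₙ is largest for n=1) → dominates.
Asymptotic: φ ~ c₁ sin(πx/1) e^{4.261t} (exponential growth at rate −λ₁ ≈ 4.261).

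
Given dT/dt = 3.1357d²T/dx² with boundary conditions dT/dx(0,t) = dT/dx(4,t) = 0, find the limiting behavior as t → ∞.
T → constant (steady state). Heat is conserved (no flux at boundaries); solution approaches the spatial average.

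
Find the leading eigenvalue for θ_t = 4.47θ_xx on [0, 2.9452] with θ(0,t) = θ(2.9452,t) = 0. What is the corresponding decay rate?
Eigenvalues: λₙ = 4.47n²π²/2.9452².
First three modes:
  n=1: λ₁ = 4.47π²/2.9452² ≈ 5.086
  n=2: λ₂ = 17.88π²/2.9452² ≈ 20.344 (4× faster decay)
  n=3: λ₃ = 40.23π²/2.9452² ≈ 45.774 (9× faster decay)
As t → ∞, higher modes decay exponentially faster. The n=1 mode dominates: θ ~ c₁ sin(πx/2.9452) e^{-λ₁t}.
Decay rate: λ₁ = 4.47π²/2.9452² ≈ 5.086.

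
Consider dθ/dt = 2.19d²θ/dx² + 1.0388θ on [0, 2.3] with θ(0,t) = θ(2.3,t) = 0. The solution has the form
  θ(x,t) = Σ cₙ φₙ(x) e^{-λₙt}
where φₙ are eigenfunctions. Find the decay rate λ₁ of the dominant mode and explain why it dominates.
Eigenvalues: λₙ = 2.19n²π²/2.3² - 1.0388.
First three modes:
  n=1: λ₁ = 2.19π²/2.3² - 1.0388 ≈ 3.047
  n=2: λ₂ = 8.76π²/2.3² - 1.0388 ≈ 15.305
  n=3: λ₃ = 19.71π²/2.3² - 1.0388 ≈ 35.734
Since 2.19π²/2.3² ≈ 4.086 > 1.0388, all λₙ > 0.
The n=1 mode decays slowest → dominates as t → ∞.
Asymptotic: θ ~ c₁ sin(πx/2.3) e^{-λ₁t} with decay rate λ₁ ≈ 3.047.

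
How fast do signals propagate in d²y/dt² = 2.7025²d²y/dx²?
Speed = 2.7025. Information travels along characteristics x = x₀ ± 2.7025t.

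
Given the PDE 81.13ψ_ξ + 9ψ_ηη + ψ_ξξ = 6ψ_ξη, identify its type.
Rewriting in standard form: ψ_ξξ - 6ψ_ξη + 9ψ_ηη + 81.13ψ_ξ = 0. The second-order coefficients are A = 1, B = -6, C = 9. Since B² - 4AC = 0 = 0, this is a parabolic PDE.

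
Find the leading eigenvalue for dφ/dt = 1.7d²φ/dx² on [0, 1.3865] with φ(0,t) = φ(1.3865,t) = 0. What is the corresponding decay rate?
Eigenvalues: λₙ = 1.7n²π²/1.3865².
First three modes:
  n=1: λ₁ = 1.7π²/1.3865² ≈ 8.728
  n=2: λ₂ = 6.8π²/1.3865² ≈ 34.912 (4× faster decay)
  n=3: λ₃ = 15.3π²/1.3865² ≈ 78.551 (9× faster decay)
As t → ∞, higher modes decay exponentially faster. The n=1 mode dominates: φ ~ c₁ sin(πx/1.3865) e^{-λ₁t}.
Decay rate: λ₁ = 1.7π²/1.3865² ≈ 8.728.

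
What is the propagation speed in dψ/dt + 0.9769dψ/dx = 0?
Speed = 0.9769. Information travels along x - 0.9769t = const (rightward).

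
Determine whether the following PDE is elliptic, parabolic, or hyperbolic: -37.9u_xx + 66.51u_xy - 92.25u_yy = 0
Coefficients: A = -37.9, B = 66.51, C = -92.25. B² - 4AC = -9561.5199, which is negative, so the equation is elliptic.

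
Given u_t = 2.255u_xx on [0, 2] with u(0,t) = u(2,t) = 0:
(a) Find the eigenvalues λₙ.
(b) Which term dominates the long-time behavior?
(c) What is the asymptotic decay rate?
Eigenvalues: λₙ = 2.255n²π²/2².
First three modes:
  n=1: λ₁ = 2.255π²/2² ≈ 5.564
  n=2: λ₂ = 9.02π²/2² ≈ 22.256 (4× faster decay)
  n=3: λ₃ = 20.295π²/2² ≈ 50.076 (9× faster decay)
As t → ∞, higher modes decay exponentially faster. The n=1 mode dominates: u ~ c₁ sin(πx/2) e^{-λ₁t}.
Decay rate: λ₁ = 2.255π²/2² ≈ 5.564.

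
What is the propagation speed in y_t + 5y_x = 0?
Speed = 5. Information travels along x - 5t = const (rightward).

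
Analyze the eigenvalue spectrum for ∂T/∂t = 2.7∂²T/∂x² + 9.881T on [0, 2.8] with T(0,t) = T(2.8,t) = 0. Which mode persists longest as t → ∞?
Eigenvalues: λₙ = 2.7n²π²/2.8² - 9.881.
First three modes:
  n=1: λ₁ = 2.7π²/2.8² - 9.881 ≈ -6.482
  n=2: λ₂ = 10.8π²/2.8² - 9.881 ≈ 3.715
  n=3: λ₃ = 24.3π²/2.8² - 9.881 ≈ 20.71
Since 2.7π²/2.8² ≈ 3.399 < 9.881, λ₁ < 0.
The n=1 mode grows fastest (−λₙ is largest for n=1) → dominates.
Asymptotic: T ~ c₁ sin(πx/2.8) e^{6.482t} (exponential growth at rate −λ₁ ≈ 6.482).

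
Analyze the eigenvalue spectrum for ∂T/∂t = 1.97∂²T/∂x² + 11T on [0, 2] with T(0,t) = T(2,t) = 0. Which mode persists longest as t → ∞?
Eigenvalues: λₙ = 1.97n²π²/2² - 11.
First three modes:
  n=1: λ₁ = 1.97π²/2² - 11 ≈ -6.139
  n=2: λ₂ = 7.88π²/2² - 11 ≈ 8.443
  n=3: λ₃ = 17.73π²/2² - 11 ≈ 32.747
Since 1.97π²/2² ≈ 4.861 < 11, λ₁ < 0.
The n=1 mode grows fastest (−λₙ is largest for n=1) → dominates.
Asymptotic: T ~ c₁ sin(πx/2) e^{6.139t} (exponential growth at rate −λ₁ ≈ 6.139).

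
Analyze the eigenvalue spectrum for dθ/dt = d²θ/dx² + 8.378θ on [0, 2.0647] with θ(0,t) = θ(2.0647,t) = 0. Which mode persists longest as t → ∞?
Eigenvalues: λₙ = n²π²/2.0647² - 8.378.
First three modes:
  n=1: λ₁ = π²/2.0647² - 8.378 ≈ -6.063
  n=2: λ₂ = 4π²/2.0647² - 8.378 ≈ 0.883
  n=3: λ₃ = 9π²/2.0647² - 8.378 ≈ 12.459
Since π²/2.0647² ≈ 2.315 < 8.378, λ₁ < 0.
The n=1 mode grows fastest (−λₙ is largest for n=1) → dominates.
Asymptotic: θ ~ c₁ sin(πx/2.0647) e^{6.063t} (exponential growth at rate −λ₁ ≈ 6.063).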